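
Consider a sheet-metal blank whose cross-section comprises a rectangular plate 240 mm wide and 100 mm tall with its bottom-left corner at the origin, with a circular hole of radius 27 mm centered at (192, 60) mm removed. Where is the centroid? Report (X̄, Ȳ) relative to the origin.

X̄ = 112.40 mm, Ȳ = 48.95 mm

Part | A | x̄ᵢ | ȳᵢ | A·x̄ᵢ | A·ȳᵢ
plate | 24000.00 | 120.00 | 50.00 | 2880000.00 | 1200000.00
hole | -2290.22 | 192.00 | 60.00 | -439722.44 | -137413.26
Σ | 21709.78 |  |  | 2440277.56 | 1062586.74
X̄ = 2440277.56 / 21709.78 = 112.40 mm
Ȳ = 1062586.74 / 21709.78 = 48.95 mm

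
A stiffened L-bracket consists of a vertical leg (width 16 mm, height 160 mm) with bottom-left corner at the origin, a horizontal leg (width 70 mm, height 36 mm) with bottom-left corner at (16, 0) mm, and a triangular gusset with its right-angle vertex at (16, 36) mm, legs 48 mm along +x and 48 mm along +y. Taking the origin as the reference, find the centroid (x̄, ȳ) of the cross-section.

x̄ = 29.82 mm, ȳ = 49.75 mm

vertical leg: A = 16 × 160 = 2560.00, centroid at (8.00, 80.00).
horizontal leg: A = 70 × 36 = 2520.00, centroid at (51.00, 18.00).
gusset: A = ½·48·48 = 1152.00, centroid at (32.00, 52.00).
ΣA = 6232.00 mm², ΣAx̄ = 185864.00 mm³, ΣAȳ = 310064.00 mm³.
x̄ = 185864.00/6232.00 = 29.82 mm; ȳ = 310064.00/6232.00 = 49.75 mm.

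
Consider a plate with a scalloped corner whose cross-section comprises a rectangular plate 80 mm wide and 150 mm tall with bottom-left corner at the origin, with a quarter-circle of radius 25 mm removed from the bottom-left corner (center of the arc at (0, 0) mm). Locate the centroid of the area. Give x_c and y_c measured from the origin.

x_c = 41.25 mm, y_c = 77.75 mm

Part | A | x̄ᵢ | ȳᵢ | A·x̄ᵢ | A·ȳᵢ
plate | 12000.00 | 40.00 | 75.00 | 480000.00 | 900000.00
removed quarter-circle | -490.87 | 10.61 | 10.61 | -5208.33 | -5208.33
Σ | 11509.13 |  |  | 474791.67 | 894791.67
x_c = 474791.67 / 11509.13 = 41.25 mm
y_c = 894791.67 / 11509.13 = 77.75 mm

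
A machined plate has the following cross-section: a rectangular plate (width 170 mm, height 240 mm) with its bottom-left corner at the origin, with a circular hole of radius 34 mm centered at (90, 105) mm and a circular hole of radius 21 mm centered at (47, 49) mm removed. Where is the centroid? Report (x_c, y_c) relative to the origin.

x_c = 85.96 mm, y_c = 124.27 mm

plate: A = 170 × 240 = 40800.00, centroid at (85.00, 120.00).
hole 1: A = −π·34² = -3631.68, centroid at (90.00, 105.00).
hole 2: A = −π·21² = -1385.44, centroid at (47.00, 49.00).
ΣA = 35782.88 mm²
ΣAx_c = (40800.00)(85.00) + (-3631.68)(90.00) + (-1385.44)(47.00) = 3076032.91 mm³
ΣAy_c = (40800.00)(120.00) + (-3631.68)(105.00) + (-1385.44)(49.00) = 4446786.81 mm³
x_c = 3076032.91 / 35782.88 = 85.96 mm
y_c = 4446786.81 / 35782.88 = 124.27 mm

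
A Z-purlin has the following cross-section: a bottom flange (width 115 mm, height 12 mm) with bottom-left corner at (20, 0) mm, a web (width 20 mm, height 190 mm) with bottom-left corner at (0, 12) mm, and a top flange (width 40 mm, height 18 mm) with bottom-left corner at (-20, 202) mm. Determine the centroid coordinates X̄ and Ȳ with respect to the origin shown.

Part | A | x̄ᵢ | ȳᵢ | A·x̄ᵢ | A·ȳᵢ
bottom flange | 1380.00 | 77.50 | 6.00 | 106950.00 | 8280.00
web | 3800.00 | 10.00 | 107.00 | 38000.00 | 406600.00
top flange | 720.00 | 0.00 | 211.00 | 0.00 | 151920.00
Σ | 5900.00 |  |  | 144950.00 | 566800.00
X̄ = 144950.00 / 5900.00 = 24.57 mm
Ȳ = 566800.00 / 5900.00 = 96.07 mm

X̄ = 24.57 mm, Ȳ = 96.07 mm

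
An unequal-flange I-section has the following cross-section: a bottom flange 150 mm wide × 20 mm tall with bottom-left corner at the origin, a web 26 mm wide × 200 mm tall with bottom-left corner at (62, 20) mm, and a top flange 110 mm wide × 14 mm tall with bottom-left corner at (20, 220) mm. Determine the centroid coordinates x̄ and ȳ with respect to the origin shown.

bottom flange: A = 150 × 20 = 3000.00, centroid at (75.00, 10.00).
web: A = 26 × 200 = 5200.00, centroid at (75.00, 120.00).
top flange: A = 110 × 14 = 1540.00, centroid at (75.00, 227.00).
ΣA = 9740.00 mm², ΣAx̄ = 730500.00 mm³, ΣAȳ = 1003580.00 mm³.
x̄ = 730500.00/9740.00 = 75.00 mm; ȳ = 1003580.00/9740.00 = 103.04 mm.

x̄ = 75.00 mm, ȳ = 103.04 mm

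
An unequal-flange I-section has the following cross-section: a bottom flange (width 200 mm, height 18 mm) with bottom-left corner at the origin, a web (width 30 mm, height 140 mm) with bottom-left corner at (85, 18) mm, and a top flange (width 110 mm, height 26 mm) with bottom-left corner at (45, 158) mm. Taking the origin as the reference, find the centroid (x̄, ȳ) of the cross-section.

x̄ = 100.00 mm, ȳ = 83.59 mm

bottom flange: A = 200 × 18 = 3600.00, centroid at (100.00, 9.00).
web: A = 30 × 140 = 4200.00, centroid at (100.00, 88.00).
top flange: A = 110 × 26 = 2860.00, centroid at (100.00, 171.00).
ΣA = 10660.00 mm²
ΣAx̄ = (3600.00)(100.00) + (4200.00)(100.00) + (2860.00)(100.00) = 1066000.00 mm³
ΣAȳ = (3600.00)(9.00) + (4200.00)(88.00) + (2860.00)(171.00) = 891060.00 mm³
x̄ = 1066000.00 / 10660.00 = 100.00 mm
ȳ = 891060.00 / 10660.00 = 83.59 mm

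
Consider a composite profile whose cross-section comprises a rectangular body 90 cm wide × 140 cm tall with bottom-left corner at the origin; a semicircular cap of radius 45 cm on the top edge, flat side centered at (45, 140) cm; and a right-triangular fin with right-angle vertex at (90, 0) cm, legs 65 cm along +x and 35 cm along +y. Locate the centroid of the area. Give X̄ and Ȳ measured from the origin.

X̄ = 49.48 cm, Ȳ = 82.83 cm

rectangular body: A = 90 × 140 = 12600.00, centroid at (45.00, 70.00).
semicircular top: A = ½π·45² = 3180.86, centroid at (45.00, 159.10).
triangular fin: A = ½·65·35 = 1137.50, centroid at (111.67, 11.67).
ΣA = 16918.36 cm², ΣAX̄ = 837159.65 cm³, ΣAȲ = 1401341.59 cm³.
X̄ = 837159.65/16918.36 = 49.48 cm; Ȳ = 1401341.59/16918.36 = 82.83 cm.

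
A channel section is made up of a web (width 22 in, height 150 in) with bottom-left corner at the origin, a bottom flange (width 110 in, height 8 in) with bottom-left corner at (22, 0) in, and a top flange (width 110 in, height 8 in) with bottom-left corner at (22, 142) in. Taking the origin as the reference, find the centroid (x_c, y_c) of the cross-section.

x_c = 33.96 in, y_c = 75.00 in

web: A = 22 × 150 = 3300.00, centroid at (11.00, 75.00).
bottom flange: A = 110 × 8 = 880.00, centroid at (77.00, 4.00).
top flange: A = 110 × 8 = 880.00, centroid at (77.00, 146.00).
ΣA = 5060.00 in², ΣAx_c = 171820.00 in³, ΣAy_c = 379500.00 in³.
x_c = 171820.00/5060.00 = 33.96 in; y_c = 379500.00/5060.00 = 75.00 in.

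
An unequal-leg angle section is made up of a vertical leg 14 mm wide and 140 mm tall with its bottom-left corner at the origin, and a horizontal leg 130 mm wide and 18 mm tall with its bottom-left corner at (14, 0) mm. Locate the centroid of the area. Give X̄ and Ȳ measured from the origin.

vertical leg: A = 14 × 140 = 1960.00, centroid at (7.00, 70.00).
horizontal leg: A = 130 × 18 = 2340.00, centroid at (79.00, 9.00).
ΣA = 4300.00 mm²
ΣAX̄ = (1960.00)(7.00) + (2340.00)(79.00) = 198580.00 mm³
ΣAȲ = (1960.00)(70.00) + (2340.00)(9.00) = 158260.00 mm³
X̄ = 198580.00 / 4300.00 = 46.18 mm
Ȳ = 158260.00 / 4300.00 = 36.80 mm

X̄ = 46.18 mm, Ȳ = 36.80 mm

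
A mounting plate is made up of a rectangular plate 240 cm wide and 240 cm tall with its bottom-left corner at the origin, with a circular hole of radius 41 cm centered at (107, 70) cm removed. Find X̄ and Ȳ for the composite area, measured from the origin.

X̄ = 121.31 cm, Ȳ = 125.05 cm

plate: A = 240 × 240 = 57600.00, centroid at (120.00, 120.00).
hole: A = −π·41² = -5281.02, centroid at (107.00, 70.00).
ΣA = 52318.98 cm²
ΣAX̄ = (57600.00)(120.00) + (-5281.02)(107.00) = 6346931.15 cm³
ΣAȲ = (57600.00)(120.00) + (-5281.02)(70.00) = 6542328.79 cm³
X̄ = 6346931.15 / 52318.98 = 121.31 cm
Ȳ = 6542328.79 / 52318.98 = 125.05 cm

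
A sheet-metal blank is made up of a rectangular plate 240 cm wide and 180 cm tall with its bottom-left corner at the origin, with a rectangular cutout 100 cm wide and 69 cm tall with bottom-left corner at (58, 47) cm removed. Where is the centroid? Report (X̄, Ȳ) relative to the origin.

X̄ = 122.28 cm, Ȳ = 91.62 cm

Part | A | x̄ᵢ | ȳᵢ | A·x̄ᵢ | A·ȳᵢ
plate | 43200.00 | 120.00 | 90.00 | 5184000.00 | 3888000.00
hole | -6900.00 | 108.00 | 81.50 | -745200.00 | -562350.00
Σ | 36300.00 |  |  | 4438800.00 | 3325650.00
X̄ = 4438800.00 / 36300.00 = 122.28 cm
Ȳ = 3325650.00 / 36300.00 = 91.62 cm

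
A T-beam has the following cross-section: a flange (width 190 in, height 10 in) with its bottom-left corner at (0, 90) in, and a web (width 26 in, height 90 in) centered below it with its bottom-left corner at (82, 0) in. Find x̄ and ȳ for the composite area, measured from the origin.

x̄ = 95.00 in, ȳ = 67.41 in

web: A = 26 × 90 = 2340.00, centroid at (95.00, 45.00).
flange: A = 190 × 10 = 1900.00, centroid at (95.00, 95.00).
ΣA = 4240.00 in²
ΣAx̄ = (2340.00)(95.00) + (1900.00)(95.00) = 402800.00 in³
ΣAȳ = (2340.00)(45.00) + (1900.00)(95.00) = 285800.00 in³
x̄ = 402800.00 / 4240.00 = 95.00 in
ȳ = 285800.00 / 4240.00 = 67.41 in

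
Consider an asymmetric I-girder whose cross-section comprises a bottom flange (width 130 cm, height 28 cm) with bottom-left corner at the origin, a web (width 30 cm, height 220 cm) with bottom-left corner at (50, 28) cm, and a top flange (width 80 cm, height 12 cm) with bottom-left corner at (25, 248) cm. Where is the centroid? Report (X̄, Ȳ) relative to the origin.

bottom flange: A = 130 × 28 = 3640.00, centroid at (65.00, 14.00).
web: A = 30 × 220 = 6600.00, centroid at (65.00, 138.00).
top flange: A = 80 × 12 = 960.00, centroid at (65.00, 254.00).
ΣA = 11200.00 cm²
ΣAX̄ = (3640.00)(65.00) + (6600.00)(65.00) + (960.00)(65.00) = 728000.00 cm³
ΣAȲ = (3640.00)(14.00) + (6600.00)(138.00) + (960.00)(254.00) = 1205600.00 cm³
X̄ = 728000.00 / 11200.00 = 65.00 cm
Ȳ = 1205600.00 / 11200.00 = 107.64 cm

X̄ = 65.00 cm, Ȳ = 107.64 cm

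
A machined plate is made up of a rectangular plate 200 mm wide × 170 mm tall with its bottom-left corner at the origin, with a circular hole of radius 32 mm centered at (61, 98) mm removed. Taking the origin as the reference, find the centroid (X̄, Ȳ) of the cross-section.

X̄ = 104.08 mm, Ȳ = 83.64 mm

plate: A = 200 × 170 = 34000.00, centroid at (100.00, 85.00).
hole: A = −π·32² = -3216.99, centroid at (61.00, 98.00).
ΣA = 30783.01 mm²
ΣAX̄ = (34000.00)(100.00) + (-3216.99)(61.00) = 3203763.56 mm³
ΣAȲ = (34000.00)(85.00) + (-3216.99)(98.00) = 2574734.89 mm³
X̄ = 3203763.56 / 30783.01 = 104.08 mm
Ȳ = 2574734.89 / 30783.01 = 83.64 mm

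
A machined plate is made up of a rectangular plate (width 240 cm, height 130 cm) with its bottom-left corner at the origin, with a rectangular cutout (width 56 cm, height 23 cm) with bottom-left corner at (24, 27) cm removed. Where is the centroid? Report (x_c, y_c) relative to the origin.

plate: A = 240 × 130 = 31200.00, centroid at (120.00, 65.00).
hole: A = −(56 × 23) = -1288.00, centroid at (52.00, 38.50).
ΣA = 29912.00 cm²
ΣAx_c = (31200.00)(120.00) + (-1288.00)(52.00) = 3677024.00 cm³
ΣAy_c = (31200.00)(65.00) + (-1288.00)(38.50) = 1978412.00 cm³
x_c = 3677024.00 / 29912.00 = 122.93 cm
y_c = 1978412.00 / 29912.00 = 66.14 cm

x_c = 122.93 cm, y_c = 66.14 cm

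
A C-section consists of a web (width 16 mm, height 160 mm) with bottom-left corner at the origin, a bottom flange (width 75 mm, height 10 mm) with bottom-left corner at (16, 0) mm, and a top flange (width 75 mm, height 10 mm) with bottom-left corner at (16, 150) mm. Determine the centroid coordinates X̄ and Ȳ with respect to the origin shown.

X̄ = 24.81 mm, Ȳ = 80.00 mm

Part | A | x̄ᵢ | ȳᵢ | A·x̄ᵢ | A·ȳᵢ
web | 2560.00 | 8.00 | 80.00 | 20480.00 | 204800.00
bottom flange | 750.00 | 53.50 | 5.00 | 40125.00 | 3750.00
top flange | 750.00 | 53.50 | 155.00 | 40125.00 | 116250.00
Σ | 4060.00 |  |  | 100730.00 | 324800.00
X̄ = 100730.00 / 4060.00 = 24.81 mm
Ȳ = 324800.00 / 4060.00 = 80.00 mm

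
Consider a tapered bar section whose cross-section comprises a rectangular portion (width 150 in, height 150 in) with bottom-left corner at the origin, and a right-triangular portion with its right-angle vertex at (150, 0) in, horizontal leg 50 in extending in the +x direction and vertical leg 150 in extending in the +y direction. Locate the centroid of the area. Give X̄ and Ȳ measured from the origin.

Part | A | x̄ᵢ | ȳᵢ | A·x̄ᵢ | A·ȳᵢ
rectangular portion | 22500.00 | 75.00 | 75.00 | 1687500.00 | 1687500.00
triangular portion | 3750.00 | 166.67 | 50.00 | 625000.00 | 187500.00
Σ | 26250.00 |  |  | 2312500.00 | 1875000.00
X̄ = 2312500.00 / 26250.00 = 88.10 in
Ȳ = 1875000.00 / 26250.00 = 71.43 in

X̄ = 88.10 in, Ȳ = 71.43 in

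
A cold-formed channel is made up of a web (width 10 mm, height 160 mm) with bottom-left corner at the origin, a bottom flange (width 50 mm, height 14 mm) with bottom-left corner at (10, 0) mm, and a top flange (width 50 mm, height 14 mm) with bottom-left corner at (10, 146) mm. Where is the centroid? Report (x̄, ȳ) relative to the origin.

x̄ = 19.00 mm, ȳ = 80.00 mm

web: A = 10 × 160 = 1600.00, centroid at (5.00, 80.00).
bottom flange: A = 50 × 14 = 700.00, centroid at (35.00, 7.00).
top flange: A = 50 × 14 = 700.00, centroid at (35.00, 153.00).
ΣA = 3000.00 mm²
ΣAx̄ = (1600.00)(5.00) + (700.00)(35.00) + (700.00)(35.00) = 57000.00 mm³
ΣAȳ = (1600.00)(80.00) + (700.00)(7.00) + (700.00)(153.00) = 240000.00 mm³
x̄ = 57000.00 / 3000.00 = 19.00 mm
ȳ = 240000.00 / 3000.00 = 80.00 mm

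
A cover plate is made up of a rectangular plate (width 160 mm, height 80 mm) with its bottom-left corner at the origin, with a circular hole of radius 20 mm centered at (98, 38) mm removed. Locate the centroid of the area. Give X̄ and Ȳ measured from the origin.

X̄ = 78.04 mm, Ȳ = 40.22 mm

plate: A = 160 × 80 = 12800.00, centroid at (80.00, 40.00).
hole: A = −π·20² = -1256.64, centroid at (98.00, 38.00).
ΣA = 11543.36 mm², ΣAX̄ = 900849.57 mm³, ΣAȲ = 464247.79 mm³.
X̄ = 900849.57/11543.36 = 78.04 mm; Ȳ = 464247.79/11543.36 = 40.22 mm.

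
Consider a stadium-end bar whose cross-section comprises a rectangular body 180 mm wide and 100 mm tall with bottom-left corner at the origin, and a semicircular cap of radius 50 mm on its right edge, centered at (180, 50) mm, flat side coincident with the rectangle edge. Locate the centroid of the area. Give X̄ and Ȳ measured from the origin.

X̄ = 109.92 mm, Ȳ = 50.00 mm

Part | A | x̄ᵢ | ȳᵢ | A·x̄ᵢ | A·ȳᵢ
rectangular body | 18000.00 | 90.00 | 50.00 | 1620000.00 | 900000.00
semicircular end | 3926.99 | 201.22 | 50.00 | 790191.68 | 196349.54
Σ | 21926.99 |  |  | 2410191.68 | 1096349.54
X̄ = 2410191.68 / 21926.99 = 109.92 mm
Ȳ = 1096349.54 / 21926.99 = 50.00 mm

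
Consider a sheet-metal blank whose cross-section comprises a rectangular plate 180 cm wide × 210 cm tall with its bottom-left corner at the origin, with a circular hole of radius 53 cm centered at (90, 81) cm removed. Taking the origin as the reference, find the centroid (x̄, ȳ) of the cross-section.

x̄ = 90.00 cm, ȳ = 112.31 cm

plate: A = 180 × 210 = 37800.00, centroid at (90.00, 105.00).
hole: A = −π·53² = -8824.73, centroid at (90.00, 81.00).
ΣA = 28975.27 cm²
ΣAx̄ = (37800.00)(90.00) + (-8824.73)(90.00) = 2607773.96 cm³
ΣAȳ = (37800.00)(105.00) + (-8824.73)(81.00) = 3254196.57 cm³
x̄ = 2607773.96 / 28975.27 = 90.00 cm
ȳ = 3254196.57 / 28975.27 = 112.31 cm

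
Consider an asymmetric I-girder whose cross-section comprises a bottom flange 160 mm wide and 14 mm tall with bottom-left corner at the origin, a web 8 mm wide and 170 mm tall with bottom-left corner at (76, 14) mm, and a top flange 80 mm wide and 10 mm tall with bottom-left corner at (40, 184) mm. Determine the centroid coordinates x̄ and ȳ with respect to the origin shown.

x̄ = 80.00 mm, ȳ = 68.53 mm

Part | A | x̄ᵢ | ȳᵢ | A·x̄ᵢ | A·ȳᵢ
bottom flange | 2240.00 | 80.00 | 7.00 | 179200.00 | 15680.00
web | 1360.00 | 80.00 | 99.00 | 108800.00 | 134640.00
top flange | 800.00 | 80.00 | 189.00 | 64000.00 | 151200.00
Σ | 4400.00 |  |  | 352000.00 | 301520.00
x̄ = 352000.00 / 4400.00 = 80.00 mm
ȳ = 301520.00 / 4400.00 = 68.53 mm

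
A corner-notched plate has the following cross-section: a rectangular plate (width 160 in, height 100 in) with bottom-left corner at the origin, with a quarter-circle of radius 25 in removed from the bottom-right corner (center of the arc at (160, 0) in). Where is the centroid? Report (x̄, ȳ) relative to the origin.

x̄ = 77.80 in, ȳ = 51.25 in

plate: A = 160 × 100 = 16000.00, centroid at (80.00, 50.00).
removed quarter-circle: A = −¼π·25² = -490.87, centroid at (149.39, 10.61).
ΣA = 15509.13 in²
ΣAx̄ = (16000.00)(80.00) + (-490.87)(149.39) = 1206668.52 in³
ΣAȳ = (16000.00)(50.00) + (-490.87)(10.61) = 794791.67 in³
x̄ = 1206668.52 / 15509.13 = 77.80 in
ȳ = 794791.67 / 15509.13 = 51.25 in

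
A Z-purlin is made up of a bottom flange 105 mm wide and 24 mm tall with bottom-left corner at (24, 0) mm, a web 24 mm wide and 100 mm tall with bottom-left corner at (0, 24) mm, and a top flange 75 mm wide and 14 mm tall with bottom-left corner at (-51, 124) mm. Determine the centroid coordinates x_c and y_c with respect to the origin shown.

x_c = 34.74 mm, y_c = 57.85 mm

bottom flange: A = 105 × 24 = 2520.00, centroid at (76.50, 12.00).
web: A = 24 × 100 = 2400.00, centroid at (12.00, 74.00).
top flange: A = 75 × 14 = 1050.00, centroid at (-13.50, 131.00).
ΣA = 5970.00 mm², ΣAx_c = 207405.00 mm³, ΣAy_c = 345390.00 mm³.
x_c = 207405.00/5970.00 = 34.74 mm; y_c = 345390.00/5970.00 = 57.85 mm.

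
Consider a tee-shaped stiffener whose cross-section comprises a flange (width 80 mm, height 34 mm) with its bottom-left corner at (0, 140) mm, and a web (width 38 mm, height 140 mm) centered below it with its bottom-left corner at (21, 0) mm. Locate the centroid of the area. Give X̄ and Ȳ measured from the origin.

Part | A | x̄ᵢ | ȳᵢ | A·x̄ᵢ | A·ȳᵢ
web | 5320.00 | 40.00 | 70.00 | 212800.00 | 372400.00
flange | 2720.00 | 40.00 | 157.00 | 108800.00 | 427040.00
Σ | 8040.00 |  |  | 321600.00 | 799440.00
X̄ = 321600.00 / 8040.00 = 40.00 mm
Ȳ = 799440.00 / 8040.00 = 99.43 mm

X̄ = 40.00 mm, Ȳ = 99.43 mm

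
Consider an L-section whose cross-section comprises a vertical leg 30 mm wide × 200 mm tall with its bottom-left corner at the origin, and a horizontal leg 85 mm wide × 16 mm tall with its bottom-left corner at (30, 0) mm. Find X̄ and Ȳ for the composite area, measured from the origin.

X̄ = 25.62 mm, Ȳ = 83.00 mm

Part | A | x̄ᵢ | ȳᵢ | A·x̄ᵢ | A·ȳᵢ
vertical leg | 6000.00 | 15.00 | 100.00 | 90000.00 | 600000.00
horizontal leg | 1360.00 | 72.50 | 8.00 | 98600.00 | 10880.00
Σ | 7360.00 |  |  | 188600.00 | 610880.00
X̄ = 188600.00 / 7360.00 = 25.62 mm
Ȳ = 610880.00 / 7360.00 = 83.00 mm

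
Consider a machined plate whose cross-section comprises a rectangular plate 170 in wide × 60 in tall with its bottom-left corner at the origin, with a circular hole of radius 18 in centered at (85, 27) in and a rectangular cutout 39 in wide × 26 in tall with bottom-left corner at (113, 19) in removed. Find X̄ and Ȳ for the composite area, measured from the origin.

Part | A | x̄ᵢ | ȳᵢ | A·x̄ᵢ | A·ȳᵢ
plate | 10200.00 | 85.00 | 30.00 | 867000.00 | 306000.00
hole 1 | -1017.88 | 85.00 | 27.00 | -86519.46 | -27482.65
hole 2 | -1014.00 | 132.50 | 32.00 | -134355.00 | -32448.00
Σ | 8168.12 |  |  | 646125.54 | 246069.35
X̄ = 646125.54 / 8168.12 = 79.10 in
Ȳ = 246069.35 / 8168.12 = 30.13 in

X̄ = 79.10 in, Ȳ = 30.13 in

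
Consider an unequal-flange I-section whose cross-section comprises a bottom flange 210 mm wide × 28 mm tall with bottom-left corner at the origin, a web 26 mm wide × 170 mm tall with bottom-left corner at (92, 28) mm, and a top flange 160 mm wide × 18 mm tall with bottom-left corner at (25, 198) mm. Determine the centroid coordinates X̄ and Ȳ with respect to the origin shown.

bottom flange: A = 210 × 28 = 5880.00, centroid at (105.00, 14.00).
web: A = 26 × 170 = 4420.00, centroid at (105.00, 113.00).
top flange: A = 160 × 18 = 2880.00, centroid at (105.00, 207.00).
ΣA = 13180.00 mm²
ΣAX̄ = (5880.00)(105.00) + (4420.00)(105.00) + (2880.00)(105.00) = 1383900.00 mm³
ΣAȲ = (5880.00)(14.00) + (4420.00)(113.00) + (2880.00)(207.00) = 1177940.00 mm³
X̄ = 1383900.00 / 13180.00 = 105.00 mm
Ȳ = 1177940.00 / 13180.00 = 89.37 mm

X̄ = 105.00 mm, Ȳ = 89.37 mm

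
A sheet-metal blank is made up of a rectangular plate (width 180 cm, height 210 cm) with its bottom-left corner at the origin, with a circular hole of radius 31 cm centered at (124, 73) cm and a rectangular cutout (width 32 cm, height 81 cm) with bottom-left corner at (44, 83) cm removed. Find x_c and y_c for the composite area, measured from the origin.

x_c = 89.23 cm, y_c = 106.51 cm

plate: A = 180 × 210 = 37800.00, centroid at (90.00, 105.00).
hole 1: A = −π·31² = -3019.07, centroid at (124.00, 73.00).
hole 2: A = −(32 × 81) = -2592.00, centroid at (60.00, 123.50).
ΣA = 32188.93 cm², ΣAx_c = 2872115.25 cm³, ΣAy_c = 3428495.85 cm³.
x_c = 2872115.25/32188.93 = 89.23 cm; y_c = 3428495.85/32188.93 = 106.51 cm.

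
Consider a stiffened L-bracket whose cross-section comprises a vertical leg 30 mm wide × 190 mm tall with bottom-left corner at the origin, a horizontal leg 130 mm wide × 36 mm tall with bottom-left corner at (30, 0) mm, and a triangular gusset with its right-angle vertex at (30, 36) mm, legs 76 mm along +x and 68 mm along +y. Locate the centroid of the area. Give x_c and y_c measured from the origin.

x_c = 51.92 mm, y_c = 59.96 mm

Part | A | x̄ᵢ | ȳᵢ | A·x̄ᵢ | A·ȳᵢ
vertical leg | 5700.00 | 15.00 | 95.00 | 85500.00 | 541500.00
horizontal leg | 4680.00 | 95.00 | 18.00 | 444600.00 | 84240.00
gusset | 2584.00 | 55.33 | 58.67 | 142981.33 | 151594.67
Σ | 12964.00 |  |  | 673081.33 | 777334.67
x_c = 673081.33 / 12964.00 = 51.92 mm
y_c = 777334.67 / 12964.00 = 59.96 mm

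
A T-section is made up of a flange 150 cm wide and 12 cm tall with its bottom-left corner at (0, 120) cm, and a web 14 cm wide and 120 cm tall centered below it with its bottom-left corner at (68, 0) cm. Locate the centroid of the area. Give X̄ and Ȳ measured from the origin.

X̄ = 75.00 cm, Ȳ = 94.14 cm

web: A = 14 × 120 = 1680.00, centroid at (75.00, 60.00).
flange: A = 150 × 12 = 1800.00, centroid at (75.00, 126.00).
ΣA = 3480.00 cm²
ΣAX̄ = (1680.00)(75.00) + (1800.00)(75.00) = 261000.00 cm³
ΣAȲ = (1680.00)(60.00) + (1800.00)(126.00) = 327600.00 cm³
X̄ = 261000.00 / 3480.00 = 75.00 cm
Ȳ = 327600.00 / 3480.00 = 94.14 cm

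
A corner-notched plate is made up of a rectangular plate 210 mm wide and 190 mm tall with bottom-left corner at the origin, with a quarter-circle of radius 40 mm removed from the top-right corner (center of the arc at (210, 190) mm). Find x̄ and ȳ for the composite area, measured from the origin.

Part | A | x̄ᵢ | ȳᵢ | A·x̄ᵢ | A·ȳᵢ
plate | 39900.00 | 105.00 | 95.00 | 4189500.00 | 3790500.00
removed quarter-circle | -1256.64 | 193.02 | 173.02 | -242560.45 | -217427.71
Σ | 38643.36 |  |  | 3946939.55 | 3573072.29
x̄ = 3946939.55 / 38643.36 = 102.14 mm
ȳ = 3573072.29 / 38643.36 = 92.46 mm

x̄ = 102.14 mm, ȳ = 92.46 mm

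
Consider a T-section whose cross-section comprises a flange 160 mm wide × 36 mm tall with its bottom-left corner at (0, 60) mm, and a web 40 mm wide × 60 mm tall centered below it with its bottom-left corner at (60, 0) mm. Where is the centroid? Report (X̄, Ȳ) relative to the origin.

web: A = 40 × 60 = 2400.00, centroid at (80.00, 30.00).
flange: A = 160 × 36 = 5760.00, centroid at (80.00, 78.00).
ΣA = 8160.00 mm², ΣAX̄ = 652800.00 mm³, ΣAȲ = 521280.00 mm³.
X̄ = 652800.00/8160.00 = 80.00 mm; Ȳ = 521280.00/8160.00 = 63.88 mm.

X̄ = 80.00 mm, Ȳ = 63.88 mm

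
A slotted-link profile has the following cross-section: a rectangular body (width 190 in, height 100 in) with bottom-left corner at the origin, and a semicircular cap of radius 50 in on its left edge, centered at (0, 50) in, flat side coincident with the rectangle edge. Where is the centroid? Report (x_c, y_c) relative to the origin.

rectangular body: A = 190 × 100 = 19000.00, centroid at (95.00, 50.00).
semicircular end: A = ½π·50² = 3926.99, centroid at (-21.22, 50.00).
ΣA = 22926.99 in²
ΣAx_c = (19000.00)(95.00) + (3926.99)(-21.22) = 1721666.67 in³
ΣAy_c = (19000.00)(50.00) + (3926.99)(50.00) = 1146349.54 in³
x_c = 1721666.67 / 22926.99 = 75.09 in
y_c = 1146349.54 / 22926.99 = 50.00 in

x_c = 75.09 in, y_c = 50.00 in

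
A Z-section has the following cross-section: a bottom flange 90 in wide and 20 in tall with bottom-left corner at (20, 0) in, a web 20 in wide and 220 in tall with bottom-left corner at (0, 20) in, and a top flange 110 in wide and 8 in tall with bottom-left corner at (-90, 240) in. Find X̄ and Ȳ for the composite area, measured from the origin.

X̄ = 18.39 in, Ȳ = 113.66 in

Part | A | x̄ᵢ | ȳᵢ | A·x̄ᵢ | A·ȳᵢ
bottom flange | 1800.00 | 65.00 | 10.00 | 117000.00 | 18000.00
web | 4400.00 | 10.00 | 130.00 | 44000.00 | 572000.00
top flange | 880.00 | -35.00 | 244.00 | -30800.00 | 214720.00
Σ | 7080.00 |  |  | 130200.00 | 804720.00
X̄ = 130200.00 / 7080.00 = 18.39 in
Ȳ = 804720.00 / 7080.00 = 113.66 in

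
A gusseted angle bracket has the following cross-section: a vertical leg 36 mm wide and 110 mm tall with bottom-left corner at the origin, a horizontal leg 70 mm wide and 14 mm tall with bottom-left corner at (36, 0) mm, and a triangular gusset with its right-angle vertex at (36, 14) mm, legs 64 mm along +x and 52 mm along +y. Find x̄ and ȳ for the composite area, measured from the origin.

vertical leg: A = 36 × 110 = 3960.00, centroid at (18.00, 55.00).
horizontal leg: A = 70 × 14 = 980.00, centroid at (71.00, 7.00).
gusset: A = ½·64·52 = 1664.00, centroid at (57.33, 31.33).
ΣA = 6604.00 mm², ΣAx̄ = 236262.67 mm³, ΣAȳ = 276798.67 mm³.
x̄ = 236262.67/6604.00 = 35.78 mm; ȳ = 276798.67/6604.00 = 41.91 mm.

x̄ = 35.78 mm, ȳ = 41.91 mm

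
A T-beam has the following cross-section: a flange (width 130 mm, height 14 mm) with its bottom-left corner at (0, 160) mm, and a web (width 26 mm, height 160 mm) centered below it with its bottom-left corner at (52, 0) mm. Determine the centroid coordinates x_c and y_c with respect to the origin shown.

x_c = 65.00 mm, y_c = 106.48 mm

web: A = 26 × 160 = 4160.00, centroid at (65.00, 80.00).
flange: A = 130 × 14 = 1820.00, centroid at (65.00, 167.00).
ΣA = 5980.00 mm², ΣAx_c = 388700.00 mm³, ΣAy_c = 636740.00 mm³.
x_c = 388700.00/5980.00 = 65.00 mm; y_c = 636740.00/5980.00 = 106.48 mm.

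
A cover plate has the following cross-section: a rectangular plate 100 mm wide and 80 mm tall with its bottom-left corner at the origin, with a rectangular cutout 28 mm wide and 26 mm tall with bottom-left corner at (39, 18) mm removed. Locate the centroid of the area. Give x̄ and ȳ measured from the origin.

x̄ = 49.70 mm, ȳ = 40.90 mm

plate: A = 100 × 80 = 8000.00, centroid at (50.00, 40.00).
hole: A = −(28 × 26) = -728.00, centroid at (53.00, 31.00).
ΣA = 7272.00 mm², ΣAx̄ = 361416.00 mm³, ΣAȳ = 297432.00 mm³.
x̄ = 361416.00/7272.00 = 49.70 mm; ȳ = 297432.00/7272.00 = 40.90 mm.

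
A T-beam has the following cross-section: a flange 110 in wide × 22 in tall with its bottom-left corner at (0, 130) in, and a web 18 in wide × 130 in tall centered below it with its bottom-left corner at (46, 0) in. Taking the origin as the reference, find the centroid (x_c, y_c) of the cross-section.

web: A = 18 × 130 = 2340.00, centroid at (55.00, 65.00).
flange: A = 110 × 22 = 2420.00, centroid at (55.00, 141.00).
ΣA = 4760.00 in², ΣAx_c = 261800.00 in³, ΣAy_c = 493320.00 in³.
x_c = 261800.00/4760.00 = 55.00 in; y_c = 493320.00/4760.00 = 103.64 in.

x_c = 55.00 in, y_c = 103.64 in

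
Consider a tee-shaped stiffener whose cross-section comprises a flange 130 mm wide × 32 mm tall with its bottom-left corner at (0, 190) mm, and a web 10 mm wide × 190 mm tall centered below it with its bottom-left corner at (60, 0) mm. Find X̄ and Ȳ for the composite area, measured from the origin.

X̄ = 65.00 mm, Ȳ = 171.20 mm

Part | A | x̄ᵢ | ȳᵢ | A·x̄ᵢ | A·ȳᵢ
web | 1900.00 | 65.00 | 95.00 | 123500.00 | 180500.00
flange | 4160.00 | 65.00 | 206.00 | 270400.00 | 856960.00
Σ | 6060.00 |  |  | 393900.00 | 1037460.00
X̄ = 393900.00 / 6060.00 = 65.00 mm
Ȳ = 1037460.00 / 6060.00 = 171.20 mm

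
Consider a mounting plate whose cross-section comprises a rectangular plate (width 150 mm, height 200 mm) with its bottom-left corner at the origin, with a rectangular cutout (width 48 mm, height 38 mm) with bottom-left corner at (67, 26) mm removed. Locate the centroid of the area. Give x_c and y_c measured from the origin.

Part | A | x̄ᵢ | ȳᵢ | A·x̄ᵢ | A·ȳᵢ
plate | 30000.00 | 75.00 | 100.00 | 2250000.00 | 3000000.00
hole | -1824.00 | 91.00 | 45.00 | -165984.00 | -82080.00
Σ | 28176.00 |  |  | 2084016.00 | 2917920.00
x_c = 2084016.00 / 28176.00 = 73.96 mm
y_c = 2917920.00 / 28176.00 = 103.56 mm

x_c = 73.96 mm, y_c = 103.56 mm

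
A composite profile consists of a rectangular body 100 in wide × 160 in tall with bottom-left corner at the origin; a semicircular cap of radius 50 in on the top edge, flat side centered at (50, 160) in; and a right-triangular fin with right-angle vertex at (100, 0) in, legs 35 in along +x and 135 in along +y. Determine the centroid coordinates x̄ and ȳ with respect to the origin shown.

rectangular body: A = 100 × 160 = 16000.00, centroid at (50.00, 80.00).
semicircular top: A = ½π·50² = 3926.99, centroid at (50.00, 181.22).
triangular fin: A = ½·35·135 = 2362.50, centroid at (111.67, 45.00).
ΣA = 22289.49 in², ΣAx̄ = 1260162.04 in³, ΣAȳ = 2097964.36 in³.
x̄ = 1260162.04/22289.49 = 56.54 in; ȳ = 2097964.36/22289.49 = 94.12 in.

x̄ = 56.54 in, ȳ = 94.12 in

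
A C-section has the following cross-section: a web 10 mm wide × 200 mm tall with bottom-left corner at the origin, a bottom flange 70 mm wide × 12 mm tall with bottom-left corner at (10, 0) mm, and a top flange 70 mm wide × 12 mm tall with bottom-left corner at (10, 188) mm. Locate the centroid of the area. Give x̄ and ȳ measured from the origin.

x̄ = 23.26 mm, ȳ = 100.00 mm

Part | A | x̄ᵢ | ȳᵢ | A·x̄ᵢ | A·ȳᵢ
web | 2000.00 | 5.00 | 100.00 | 10000.00 | 200000.00
bottom flange | 840.00 | 45.00 | 6.00 | 37800.00 | 5040.00
top flange | 840.00 | 45.00 | 194.00 | 37800.00 | 162960.00
Σ | 3680.00 |  |  | 85600.00 | 368000.00
x̄ = 85600.00 / 3680.00 = 23.26 mm
ȳ = 368000.00 / 3680.00 = 100.00 mm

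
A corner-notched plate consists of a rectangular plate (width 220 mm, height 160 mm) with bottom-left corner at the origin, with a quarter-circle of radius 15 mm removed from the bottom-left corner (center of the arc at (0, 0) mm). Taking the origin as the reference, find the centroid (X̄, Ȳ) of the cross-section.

Part | A | x̄ᵢ | ȳᵢ | A·x̄ᵢ | A·ȳᵢ
plate | 35200.00 | 110.00 | 80.00 | 3872000.00 | 2816000.00
removed quarter-circle | -176.71 | 6.37 | 6.37 | -1125.00 | -1125.00
Σ | 35023.29 |  |  | 3870875.00 | 2814875.00
X̄ = 3870875.00 / 35023.29 = 110.52 mm
Ȳ = 2814875.00 / 35023.29 = 80.37 mm

X̄ = 110.52 mm, Ȳ = 80.37 mm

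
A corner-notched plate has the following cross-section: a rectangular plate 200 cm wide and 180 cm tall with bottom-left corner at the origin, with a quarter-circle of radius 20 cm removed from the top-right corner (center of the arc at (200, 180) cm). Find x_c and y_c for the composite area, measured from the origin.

plate: A = 200 × 180 = 36000.00, centroid at (100.00, 90.00).
removed quarter-circle: A = −¼π·20² = -314.16, centroid at (191.51, 171.51).
ΣA = 35685.84 cm²
ΣAx_c = (36000.00)(100.00) + (-314.16)(191.51) = 3539834.81 cm³
ΣAy_c = (36000.00)(90.00) + (-314.16)(171.51) = 3186118.00 cm³
x_c = 3539834.81 / 35685.84 = 99.19 cm
y_c = 3186118.00 / 35685.84 = 89.28 cm

x_c = 99.19 cm, y_c = 89.28 cm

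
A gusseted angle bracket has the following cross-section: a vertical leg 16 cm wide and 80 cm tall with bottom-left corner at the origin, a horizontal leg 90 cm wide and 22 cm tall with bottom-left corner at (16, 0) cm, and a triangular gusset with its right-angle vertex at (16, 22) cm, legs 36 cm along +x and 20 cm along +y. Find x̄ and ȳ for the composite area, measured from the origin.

vertical leg: A = 16 × 80 = 1280.00, centroid at (8.00, 40.00).
horizontal leg: A = 90 × 22 = 1980.00, centroid at (61.00, 11.00).
gusset: A = ½·36·20 = 360.00, centroid at (28.00, 28.67).
ΣA = 3620.00 cm², ΣAx̄ = 141100.00 cm³, ΣAȳ = 83300.00 cm³.
x̄ = 141100.00/3620.00 = 38.98 cm; ȳ = 83300.00/3620.00 = 23.01 cm.

x̄ = 38.98 cm, ȳ = 23.01 cm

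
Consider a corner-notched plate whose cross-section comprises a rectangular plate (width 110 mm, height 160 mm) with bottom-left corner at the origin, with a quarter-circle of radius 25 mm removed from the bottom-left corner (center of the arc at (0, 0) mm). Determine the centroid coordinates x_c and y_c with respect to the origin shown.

x_c = 56.27 mm, y_c = 81.99 mm

plate: A = 110 × 160 = 17600.00, centroid at (55.00, 80.00).
removed quarter-circle: A = −¼π·25² = -490.87, centroid at (10.61, 10.61).
ΣA = 17109.13 mm², ΣAx_c = 962791.67 mm³, ΣAy_c = 1402791.67 mm³.
x_c = 962791.67/17109.13 = 56.27 mm; y_c = 1402791.67/17109.13 = 81.99 mm.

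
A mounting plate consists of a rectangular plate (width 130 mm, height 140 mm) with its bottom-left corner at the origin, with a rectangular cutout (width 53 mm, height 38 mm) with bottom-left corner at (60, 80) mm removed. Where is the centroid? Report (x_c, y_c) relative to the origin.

Part | A | x̄ᵢ | ȳᵢ | A·x̄ᵢ | A·ȳᵢ
plate | 18200.00 | 65.00 | 70.00 | 1183000.00 | 1274000.00
hole | -2014.00 | 86.50 | 99.00 | -174211.00 | -199386.00
Σ | 16186.00 |  |  | 1008789.00 | 1074614.00
x_c = 1008789.00 / 16186.00 = 62.32 mm
y_c = 1074614.00 / 16186.00 = 66.39 mm

x_c = 62.32 mm, y_c = 66.39 mm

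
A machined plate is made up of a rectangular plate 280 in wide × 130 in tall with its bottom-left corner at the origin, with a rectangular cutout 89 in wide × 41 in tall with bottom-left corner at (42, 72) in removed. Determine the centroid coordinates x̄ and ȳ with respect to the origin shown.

plate: A = 280 × 130 = 36400.00, centroid at (140.00, 65.00).
hole: A = −(89 × 41) = -3649.00, centroid at (86.50, 92.50).
ΣA = 32751.00 in², ΣAx̄ = 4780361.50 in³, ΣAȳ = 2028467.50 in³.
x̄ = 4780361.50/32751.00 = 145.96 in; ȳ = 2028467.50/32751.00 = 61.94 in.

x̄ = 145.96 in, ȳ = 61.94 in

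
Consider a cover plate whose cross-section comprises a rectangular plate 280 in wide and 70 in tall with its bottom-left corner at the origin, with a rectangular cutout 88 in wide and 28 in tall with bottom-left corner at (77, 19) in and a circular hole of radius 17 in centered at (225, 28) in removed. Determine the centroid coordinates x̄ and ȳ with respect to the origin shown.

plate: A = 280 × 70 = 19600.00, centroid at (140.00, 35.00).
hole 1: A = −(88 × 28) = -2464.00, centroid at (121.00, 33.00).
hole 2: A = −π·17² = -907.92, centroid at (225.00, 28.00).
ΣA = 16228.08 in², ΣAx̄ = 2241573.94 in³, ΣAȳ = 579266.23 in³.
x̄ = 2241573.94/16228.08 = 138.13 in; ȳ = 579266.23/16228.08 = 35.70 in.

x̄ = 138.13 in, ȳ = 35.70 in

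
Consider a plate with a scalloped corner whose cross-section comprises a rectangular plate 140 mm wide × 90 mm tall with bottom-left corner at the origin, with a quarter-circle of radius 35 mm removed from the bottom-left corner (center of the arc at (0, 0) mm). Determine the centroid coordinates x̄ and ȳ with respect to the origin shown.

plate: A = 140 × 90 = 12600.00, centroid at (70.00, 45.00).
removed quarter-circle: A = −¼π·35² = -962.11, centroid at (14.85, 14.85).
ΣA = 11637.89 mm²
ΣAx̄ = (12600.00)(70.00) + (-962.11)(14.85) = 867708.33 mm³
ΣAȳ = (12600.00)(45.00) + (-962.11)(14.85) = 552708.33 mm³
x̄ = 867708.33 / 11637.89 = 74.56 mm
ȳ = 552708.33 / 11637.89 = 47.49 mm

x̄ = 74.56 mm, ȳ = 47.49 mm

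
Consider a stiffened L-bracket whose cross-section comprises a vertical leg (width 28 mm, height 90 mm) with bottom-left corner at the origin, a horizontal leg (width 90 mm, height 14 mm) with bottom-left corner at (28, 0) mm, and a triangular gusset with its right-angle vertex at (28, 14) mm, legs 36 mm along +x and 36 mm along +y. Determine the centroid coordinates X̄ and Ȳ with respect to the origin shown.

vertical leg: A = 28 × 90 = 2520.00, centroid at (14.00, 45.00).
horizontal leg: A = 90 × 14 = 1260.00, centroid at (73.00, 7.00).
gusset: A = ½·36·36 = 648.00, centroid at (40.00, 26.00).
ΣA = 4428.00 mm²
ΣAX̄ = (2520.00)(14.00) + (1260.00)(73.00) + (648.00)(40.00) = 153180.00 mm³
ΣAȲ = (2520.00)(45.00) + (1260.00)(7.00) + (648.00)(26.00) = 139068.00 mm³
X̄ = 153180.00 / 4428.00 = 34.59 mm
Ȳ = 139068.00 / 4428.00 = 31.41 mm

X̄ = 34.59 mm, Ȳ = 31.41 mm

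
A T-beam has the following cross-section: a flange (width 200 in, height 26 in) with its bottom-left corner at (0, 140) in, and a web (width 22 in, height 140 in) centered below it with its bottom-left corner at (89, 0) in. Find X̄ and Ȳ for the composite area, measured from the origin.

web: A = 22 × 140 = 3080.00, centroid at (100.00, 70.00).
flange: A = 200 × 26 = 5200.00, centroid at (100.00, 153.00).
ΣA = 8280.00 in²
ΣAX̄ = (3080.00)(100.00) + (5200.00)(100.00) = 828000.00 in³
ΣAȲ = (3080.00)(70.00) + (5200.00)(153.00) = 1011200.00 in³
X̄ = 828000.00 / 8280.00 = 100.00 in
Ȳ = 1011200.00 / 8280.00 = 122.13 in

X̄ = 100.00 in, Ȳ = 122.13 in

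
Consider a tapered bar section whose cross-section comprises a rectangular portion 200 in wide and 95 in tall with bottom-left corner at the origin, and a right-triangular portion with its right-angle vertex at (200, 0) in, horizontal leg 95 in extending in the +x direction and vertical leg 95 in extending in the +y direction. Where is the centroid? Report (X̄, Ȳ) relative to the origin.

Part | A | x̄ᵢ | ȳᵢ | A·x̄ᵢ | A·ȳᵢ
rectangular portion | 19000.00 | 100.00 | 47.50 | 1900000.00 | 902500.00
triangular portion | 4512.50 | 231.67 | 31.67 | 1045395.83 | 142895.83
Σ | 23512.50 |  |  | 2945395.83 | 1045395.83
X̄ = 2945395.83 / 23512.50 = 125.27 in
Ȳ = 1045395.83 / 23512.50 = 44.46 in

X̄ = 125.27 in, Ȳ = 44.46 in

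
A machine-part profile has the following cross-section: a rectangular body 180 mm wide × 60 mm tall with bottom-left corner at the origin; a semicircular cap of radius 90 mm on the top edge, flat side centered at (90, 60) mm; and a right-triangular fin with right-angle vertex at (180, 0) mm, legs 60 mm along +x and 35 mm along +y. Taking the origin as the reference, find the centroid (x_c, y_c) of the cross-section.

rectangular body: A = 180 × 60 = 10800.00, centroid at (90.00, 30.00).
semicircular top: A = ½π·90² = 12723.45, centroid at (90.00, 98.20).
triangular fin: A = ½·60·35 = 1050.00, centroid at (200.00, 11.67).
ΣA = 24573.45 mm²
ΣAx_c = (10800.00)(90.00) + (12723.45)(90.00) + (1050.00)(200.00) = 2327110.52 mm³
ΣAy_c = (10800.00)(30.00) + (12723.45)(98.20) + (1050.00)(11.67) = 1585657.01 mm³
x_c = 2327110.52 / 24573.45 = 94.70 mm
y_c = 1585657.01 / 24573.45 = 64.53 mm

x_c = 94.70 mm, y_c = 64.53 mm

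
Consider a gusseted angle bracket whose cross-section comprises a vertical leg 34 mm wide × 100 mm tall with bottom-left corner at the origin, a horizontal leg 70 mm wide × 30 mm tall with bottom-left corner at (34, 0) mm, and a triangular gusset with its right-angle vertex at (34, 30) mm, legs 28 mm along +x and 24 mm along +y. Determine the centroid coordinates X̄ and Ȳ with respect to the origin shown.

Part | A | x̄ᵢ | ȳᵢ | A·x̄ᵢ | A·ȳᵢ
vertical leg | 3400.00 | 17.00 | 50.00 | 57800.00 | 170000.00
horizontal leg | 2100.00 | 69.00 | 15.00 | 144900.00 | 31500.00
gusset | 336.00 | 43.33 | 38.00 | 14560.00 | 12768.00
Σ | 5836.00 |  |  | 217260.00 | 214268.00
X̄ = 217260.00 / 5836.00 = 37.23 mm
Ȳ = 214268.00 / 5836.00 = 36.71 mm

X̄ = 37.23 mm, Ȳ = 36.71 mm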